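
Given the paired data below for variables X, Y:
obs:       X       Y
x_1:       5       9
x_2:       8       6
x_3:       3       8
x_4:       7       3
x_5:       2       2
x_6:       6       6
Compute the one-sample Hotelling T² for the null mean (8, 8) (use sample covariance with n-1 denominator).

Step 1 — sample mean vector:
  mean(X) = (5 + 8 + 3 + 7 + 2 + 6) / 6 = 31/6 = 5.1667
  mean(Y) = (9 + 6 + 8 + 3 + 2 + 6) / 6 = 34/6 = 5.6667
  x̄ = (5.1667, 5.6667),  deviation x̄ - mu_0 = (5.1667, 5.6667) - (8, 8) = (-2.8333, -2.3333).

Step 2 — sample covariance matrix, S[i,j] = (1/(n-1)) · Σ_k (x_{k,i} - mean_i) · (x_{k,j} - mean_j), divisor n-1 = 5:
  S[X,X] = ((-0.1667)·(-0.1667) + (2.8333)·(2.8333) + (-2.1667)·(-2.1667) + (1.8333)·(1.8333) + (-3.1667)·(-3.1667) + (0.8333)·(0.8333)) / 5 = 26.8333/5 = 5.3667
  S[X,Y] = ((-0.1667)·(3.3333) + (2.8333)·(0.3333) + (-2.1667)·(2.3333) + (1.8333)·(-2.6667) + (-3.1667)·(-3.6667) + (0.8333)·(0.3333)) / 5 = 2.3333/5 = 0.4667
  S[Y,Y] = ((3.3333)·(3.3333) + (0.3333)·(0.3333) + (2.3333)·(2.3333) + (-2.6667)·(-2.6667) + (-3.6667)·(-3.6667) + (0.3333)·(0.3333)) / 5 = 37.3333/5 = 7.4667
  S = [[5.3667, 0.4667],
 [0.4667, 7.4667]].

Step 3 — invert S. det(S) = 5.3667·7.4667 - (0.4667)² = 39.8533.
  S^{-1} = (1/det) · [[d, -b], [-b, a]] = [[0.1874, -0.0117],
 [-0.0117, 0.1347]].

Step 4 — quadratic form (x̄ - mu_0)^T · S^{-1} · (x̄ - mu_0):
  S^{-1} · (x̄ - mu_0) = (-0.5035, -0.281),
  (x̄ - mu_0)^T · [...] = (-2.8333)·(-0.5035) + (-2.3333)·(-0.281) = 2.0824.

Step 5 — scale by n: T² = 6 · 2.0824 = 12.4941.

T² ≈ 12.4941


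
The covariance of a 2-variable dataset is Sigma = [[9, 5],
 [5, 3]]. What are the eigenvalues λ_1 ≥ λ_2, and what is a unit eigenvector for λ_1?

Step 1 — characteristic polynomial of 2×2 Sigma:
  det(Sigma - λI) = λ² - trace · λ + det = 0.
  trace = 9 + 3 = 12, det = 9·3 - (5)² = 2.
Step 2 — discriminant:
  Δ = trace² - 4·det = 144 - 8 = 136.
Step 3 — eigenvalues:
  λ = (trace ± √Δ)/2 = (12 ± 11.6619)/2,
  λ_1 = 11.831,  λ_2 = 0.169.

Step 4 — unit eigenvector for λ_1: solve (Sigma - λ_1 I)v = 0. First row:
  (9 - 11.831)·v_x + (5)·v_y = 0, i.e. (-2.831)·v_x + (5)·v_y = 0,
  so v ∝ (b, λ_1 - a) = (5, 2.831) = u.
  ||u|| = √((5)² + (2.831)²) = √(33.0143) ≈ 5.7458,
  v_1 = u/||u|| ≈ (0.8702, 0.4927) (||v_1|| = 1).

λ_1 = 11.831,  λ_2 = 0.169;  v_1 ≈ (0.8702, 0.4927)


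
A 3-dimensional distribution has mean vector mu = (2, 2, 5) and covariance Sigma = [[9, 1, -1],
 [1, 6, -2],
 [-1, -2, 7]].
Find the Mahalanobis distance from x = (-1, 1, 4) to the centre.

Step 1 — centre the observation: (x - mu) = (-3, -1, -1).

Step 2 — invert Sigma (cofactor / det for 3×3, or solve directly):
  Sigma^{-1} = [[0.1141, -0.015, 0.012],
 [-0.015, 0.1862, 0.0511],
 [0.012, 0.0511, 0.1592]].

Step 3 — form the quadratic (x - mu)^T · Sigma^{-1} · (x - mu):
  Sigma^{-1} · (x - mu) = (-0.3393, -0.1922, -0.2462).
  (x - mu)^T · [Sigma^{-1} · (x - mu)] = (-3)·(-0.3393) + (-1)·(-0.1922) + (-1)·(-0.2462) = 1.4565.

Step 4 — take square root: d = √(1.4565) ≈ 1.2068.

d(x, mu) = √(1.4565) ≈ 1.2068


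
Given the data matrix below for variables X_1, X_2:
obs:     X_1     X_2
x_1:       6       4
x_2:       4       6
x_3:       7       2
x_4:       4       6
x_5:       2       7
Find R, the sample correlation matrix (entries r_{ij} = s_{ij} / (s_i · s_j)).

Step 1 — column means:
  mean(X_1) = (6 + 4 + 7 + 4 + 2) / 5 = 23/5 = 4.6
  mean(X_2) = (4 + 6 + 2 + 6 + 7) / 5 = 25/5 = 5

Step 2 — sample variances and covariances s[i,j] = (1/(n-1)) · Σ_k (x_{k,i} - mean_i) · (x_{k,j} - mean_j), with n-1 = 4:
  s[X_1,X_1] = ((1.4)·(1.4) + (-0.6)·(-0.6) + (2.4)·(2.4) + (-0.6)·(-0.6) + (-2.6)·(-2.6)) / 4 = 15.2/4 = 3.8
  s[X_1,X_2] = ((1.4)·(-1) + (-0.6)·(1) + (2.4)·(-3) + (-0.6)·(1) + (-2.6)·(2)) / 4 = -15/4 = -3.75
  s[X_2,X_2] = ((-1)·(-1) + (1)·(1) + (-3)·(-3) + (1)·(1) + (2)·(2)) / 4 = 16/4 = 4
  Sample standard deviations s_i = √(s[i,i]):
  s(X_1) = √(3.8) = 1.9494
  s(X_2) = √(4) = 2

Step 3 — r_{ij} = s_{ij} / (s_i · s_j):
  r[X_1,X_1] = 1 (diagonal).
  r[X_1,X_2] = -3.75 / (1.9494 · 2) = -3.75 / 3.8987 = -0.9619
  r[X_2,X_2] = 1 (diagonal).

R is symmetric with unit diagonal. Assembling:

R = [[1, -0.9619],
 [-0.9619, 1]]


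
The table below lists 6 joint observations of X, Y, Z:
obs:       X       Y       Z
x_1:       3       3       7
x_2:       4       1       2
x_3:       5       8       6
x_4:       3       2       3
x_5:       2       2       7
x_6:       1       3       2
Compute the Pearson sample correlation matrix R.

Step 1 — column means:
  mean(X) = (3 + 4 + 5 + 3 + 2 + 1) / 6 = 18/6 = 3
  mean(Y) = (3 + 1 + 8 + 2 + 2 + 3) / 6 = 19/6 = 3.1667
  mean(Z) = (7 + 2 + 6 + 3 + 7 + 2) / 6 = 27/6 = 4.5

Step 2 — sample variances and covariances s[i,j] = (1/(n-1)) · Σ_k (x_{k,i} - mean_i) · (x_{k,j} - mean_j), with n-1 = 5:
  s[X,X] = ((0)·(0) + (1)·(1) + (2)·(2) + (0)·(0) + (-1)·(-1) + (-2)·(-2)) / 5 = 10/5 = 2
  s[X,Y] = ((0)·(-0.1667) + (1)·(-2.1667) + (2)·(4.8333) + (0)·(-1.1667) + (-1)·(-1.1667) + (-2)·(-0.1667)) / 5 = 9/5 = 1.8
  s[X,Z] = ((0)·(2.5) + (1)·(-2.5) + (2)·(1.5) + (0)·(-1.5) + (-1)·(2.5) + (-2)·(-2.5)) / 5 = 3/5 = 0.6
  s[Y,Y] = ((-0.1667)·(-0.1667) + (-2.1667)·(-2.1667) + (4.8333)·(4.8333) + (-1.1667)·(-1.1667) + (-1.1667)·(-1.1667) + (-0.1667)·(-0.1667)) / 5 = 30.8333/5 = 6.1667
  s[Y,Z] = ((-0.1667)·(2.5) + (-2.1667)·(-2.5) + (4.8333)·(1.5) + (-1.1667)·(-1.5) + (-1.1667)·(2.5) + (-0.1667)·(-2.5)) / 5 = 11.5/5 = 2.3
  s[Z,Z] = ((2.5)·(2.5) + (-2.5)·(-2.5) + (1.5)·(1.5) + (-1.5)·(-1.5) + (2.5)·(2.5) + (-2.5)·(-2.5)) / 5 = 29.5/5 = 5.9
  Sample standard deviations s_i = √(s[i,i]):
  s(X) = √(2) = 1.4142
  s(Y) = √(6.1667) = 2.4833
  s(Z) = √(5.9) = 2.429

Step 3 — r_{ij} = s_{ij} / (s_i · s_j):
  r[X,X] = 1 (diagonal).
  r[X,Y] = 1.8 / (1.4142 · 2.4833) = 1.8 / 3.5119 = 0.5125
  r[X,Z] = 0.6 / (1.4142 · 2.429) = 0.6 / 3.4351 = 0.1747
  r[Y,Y] = 1 (diagonal).
  r[Y,Z] = 2.3 / (2.4833 · 2.429) = 2.3 / 6.0319 = 0.3813
  r[Z,Z] = 1 (diagonal).

R is symmetric with unit diagonal. Assembling:

R = [[1, 0.5125, 0.1747],
 [0.5125, 1, 0.3813],
 [0.1747, 0.3813, 1]]


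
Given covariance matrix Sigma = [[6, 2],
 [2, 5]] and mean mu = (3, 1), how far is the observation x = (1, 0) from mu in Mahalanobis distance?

Step 1 — centre the observation: (x - mu) = (-2, -1).

Step 2 — invert Sigma. det(Sigma) = 6·5 - (2)² = 26.
  Sigma^{-1} = (1/det) · [[d, -b], [-b, a]] = [[0.1923, -0.0769],
 [-0.0769, 0.2308]].

Step 3 — form the quadratic (x - mu)^T · Sigma^{-1} · (x - mu):
  Sigma^{-1} · (x - mu) = (-0.3077, -0.0769).
  (x - mu)^T · [Sigma^{-1} · (x - mu)] = (-2)·(-0.3077) + (-1)·(-0.0769) = 0.6923.

Step 4 — take square root: d = √(0.6923) ≈ 0.8321.

d(x, mu) = √(0.6923) ≈ 0.8321


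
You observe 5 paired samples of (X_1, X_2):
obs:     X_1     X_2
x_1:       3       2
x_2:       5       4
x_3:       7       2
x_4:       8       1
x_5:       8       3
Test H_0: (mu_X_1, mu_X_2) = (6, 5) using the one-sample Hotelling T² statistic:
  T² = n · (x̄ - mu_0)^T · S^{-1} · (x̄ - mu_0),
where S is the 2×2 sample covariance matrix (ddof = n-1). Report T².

Step 1 — sample mean vector:
  mean(X_1) = (3 + 5 + 7 + 8 + 8) / 5 = 31/5 = 6.2
  mean(X_2) = (2 + 4 + 2 + 1 + 3) / 5 = 12/5 = 2.4
  x̄ = (6.2, 2.4),  deviation x̄ - mu_0 = (6.2, 2.4) - (6, 5) = (0.2, -2.6).

Step 2 — sample covariance matrix, S[i,j] = (1/(n-1)) · Σ_k (x_{k,i} - mean_i) · (x_{k,j} - mean_j), divisor n-1 = 4:
  S[X_1,X_1] = ((-3.2)·(-3.2) + (-1.2)·(-1.2) + (0.8)·(0.8) + (1.8)·(1.8) + (1.8)·(1.8)) / 4 = 18.8/4 = 4.7
  S[X_1,X_2] = ((-3.2)·(-0.4) + (-1.2)·(1.6) + (0.8)·(-0.4) + (1.8)·(-1.4) + (1.8)·(0.6)) / 4 = -2.4/4 = -0.6
  S[X_2,X_2] = ((-0.4)·(-0.4) + (1.6)·(1.6) + (-0.4)·(-0.4) + (-1.4)·(-1.4) + (0.6)·(0.6)) / 4 = 5.2/4 = 1.3
  S = [[4.7, -0.6],
 [-0.6, 1.3]].

Step 3 — invert S. det(S) = 4.7·1.3 - (-0.6)² = 5.75.
  S^{-1} = (1/det) · [[d, -b], [-b, a]] = [[0.2261, 0.1043],
 [0.1043, 0.8174]].

Step 4 — quadratic form (x̄ - mu_0)^T · S^{-1} · (x̄ - mu_0):
  S^{-1} · (x̄ - mu_0) = (-0.2261, -2.1043),
  (x̄ - mu_0)^T · [...] = (0.2)·(-0.2261) + (-2.6)·(-2.1043) = 5.4261.

Step 5 — scale by n: T² = 5 · 5.4261 = 27.1304.

T² ≈ 27.1304


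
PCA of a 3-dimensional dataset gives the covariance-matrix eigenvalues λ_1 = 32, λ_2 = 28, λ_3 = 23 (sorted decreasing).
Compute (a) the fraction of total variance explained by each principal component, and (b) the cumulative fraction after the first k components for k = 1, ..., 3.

Step 1 — total variance = trace(Sigma) = Σ λ_i = 32 + 28 + 23 = 83.

Step 2 — fraction explained by component i = λ_i / Σ λ:
  PC1: 32/83 = 0.3855
  PC2: 28/83 = 0.3373
  PC3: 23/83 = 0.2771

Step 3 — cumulative fraction after k components = (λ_1 + ... + λ_k) / Σ λ:
  k = 1: 32/83 = 0.3855
  k = 2: (32 + 28)/83 = 60/83 = 0.7229
  k = 3: (32 + 28 + 23)/83 = 83/83 = 1

Summary (fraction, with percent):

explained: PC1 0.3855 (38.55%), PC2 0.3373 (33.73%), PC3 0.2771 (27.71%);  cumulative: 0.3855, 0.7229, 1


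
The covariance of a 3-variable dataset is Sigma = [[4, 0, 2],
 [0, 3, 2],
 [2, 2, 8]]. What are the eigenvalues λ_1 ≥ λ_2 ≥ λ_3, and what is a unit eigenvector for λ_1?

Step 1 — characteristic polynomial p(λ) = det(λI - Sigma) = λ³ - tr·λ² + c_1·λ - det, where tr = trace, c_1 = sum of the principal 2×2 minors, det = det(Sigma):
  tr = 4 + 3 + 8 = 15,
  c_1 = (4·3 - (0)²) + (4·8 - (2)²) + (3·8 - (2)²) = 12 + 28 + 20 = 60,
  det = 4·(3·8 - (2)²) - (0)·((0)·8 - (2)·(2)) + (2)·((0)·(2) - 3·(2)) = 4·(20) - (0)·(-4) + (2)·(-6) = 68.
  So p(λ) = λ³ - 15λ² + 60λ - 68.
Step 2 — look for an integer root (rational root theorem: any rational root is an integer divisor of 68). Testing λ = 2:
  p(2) = 8 - 60 + 120 - 68 = 0  ✓
  Dividing out (λ - 2): p(λ) = (λ - 2)(λ² - 13λ + 34).
Step 3 — remaining eigenvalues from the quadratic λ² - 13λ + 34 = 0:
  Δ = 13² - 4·34 = 169 - 136 = 33,  λ = (13 ± √33)/2 = (13 ± 5.7446)/2 ≈ 9.3723 or 3.6277.
  Sorted: λ_1 = 9.3723,  λ_2 = 3.6277,  λ_3 = 2  (check: sum = 15 = tr ✓).

Step 4 — unit eigenvector for λ_1 ≈ 9.3723: v spans the null space of (Sigma - λ_1 I), whose rows are
  r_1 = (-5.3723, 0, 2),  r_2 = (0, -6.3723, 2),  r_3 = (2, 2, -1.3723).
  v is orthogonal to every row, so take v ∝ r_1 × r_2 = ((0)·(2) - (2)·(-6.3723), (2)·(0) - (-5.3723)·(2), (-5.3723)·(-6.3723) - (0)·(0)) ≈ (12.7446, 10.7446, 34.2337).
  Let u = (12.7446, 10.7446, 34.2337).
  ||u|| = √((12.7446)² + (10.7446)² + (34.2337)²) = √(1449.8149) ≈ 38.0764,  v_1 = u/||u|| ≈ (0.3347, 0.2822, 0.8991) (||v_1|| = 1).

λ_1 = 9.3723,  λ_2 = 3.6277,  λ_3 = 2;  v_1 ≈ (0.3347, 0.2822, 0.8991)


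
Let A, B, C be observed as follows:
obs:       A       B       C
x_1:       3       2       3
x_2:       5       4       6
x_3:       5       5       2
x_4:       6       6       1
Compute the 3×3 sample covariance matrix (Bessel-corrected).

Step 1 — column means:
  mean(A) = (3 + 5 + 5 + 6) / 4 = 19/4 = 4.75
  mean(B) = (2 + 4 + 5 + 6) / 4 = 17/4 = 4.25
  mean(C) = (3 + 6 + 2 + 1) / 4 = 12/4 = 3

Step 2 — sample covariance S[i,j] = (1/(n-1)) · Σ_k (x_{k,i} - mean_i) · (x_{k,j} - mean_j), with n-1 = 3.
  S[A,A] = ((-1.75)·(-1.75) + (0.25)·(0.25) + (0.25)·(0.25) + (1.25)·(1.25)) / 3 = 4.75/3 = 1.5833
  S[A,B] = ((-1.75)·(-2.25) + (0.25)·(-0.25) + (0.25)·(0.75) + (1.25)·(1.75)) / 3 = 6.25/3 = 2.0833
  S[A,C] = ((-1.75)·(0) + (0.25)·(3) + (0.25)·(-1) + (1.25)·(-2)) / 3 = -2/3 = -0.6667
  S[B,B] = ((-2.25)·(-2.25) + (-0.25)·(-0.25) + (0.75)·(0.75) + (1.75)·(1.75)) / 3 = 8.75/3 = 2.9167
  S[B,C] = ((-2.25)·(0) + (-0.25)·(3) + (0.75)·(-1) + (1.75)·(-2)) / 3 = -5/3 = -1.6667
  S[C,C] = ((0)·(0) + (3)·(3) + (-1)·(-1) + (-2)·(-2)) / 3 = 14/3 = 4.6667

S is symmetric (S[j,i] = S[i,j]). Assembling:

S = [[1.5833, 2.0833, -0.6667],
 [2.0833, 2.9167, -1.6667],
 [-0.6667, -1.6667, 4.6667]]


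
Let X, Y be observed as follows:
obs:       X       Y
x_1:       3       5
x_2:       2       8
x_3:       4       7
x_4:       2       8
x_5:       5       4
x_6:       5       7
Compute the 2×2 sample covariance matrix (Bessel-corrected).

Step 1 — column means:
  mean(X) = (3 + 2 + 4 + 2 + 5 + 5) / 6 = 21/6 = 3.5
  mean(Y) = (5 + 8 + 7 + 8 + 4 + 7) / 6 = 39/6 = 6.5

Step 2 — sample covariance S[i,j] = (1/(n-1)) · Σ_k (x_{k,i} - mean_i) · (x_{k,j} - mean_j), with n-1 = 5.
  S[X,X] = ((-0.5)·(-0.5) + (-1.5)·(-1.5) + (0.5)·(0.5) + (-1.5)·(-1.5) + (1.5)·(1.5) + (1.5)·(1.5)) / 5 = 9.5/5 = 1.9
  S[X,Y] = ((-0.5)·(-1.5) + (-1.5)·(1.5) + (0.5)·(0.5) + (-1.5)·(1.5) + (1.5)·(-2.5) + (1.5)·(0.5)) / 5 = -6.5/5 = -1.3
  S[Y,Y] = ((-1.5)·(-1.5) + (1.5)·(1.5) + (0.5)·(0.5) + (1.5)·(1.5) + (-2.5)·(-2.5) + (0.5)·(0.5)) / 5 = 13.5/5 = 2.7

S is symmetric (S[j,i] = S[i,j]). Assembling:

S = [[1.9, -1.3],
 [-1.3, 2.7]]


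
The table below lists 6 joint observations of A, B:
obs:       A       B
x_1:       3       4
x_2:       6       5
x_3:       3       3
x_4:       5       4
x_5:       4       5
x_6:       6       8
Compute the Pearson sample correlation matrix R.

Step 1 — column means:
  mean(A) = (3 + 6 + 3 + 5 + 4 + 6) / 6 = 27/6 = 4.5
  mean(B) = (4 + 5 + 3 + 4 + 5 + 8) / 6 = 29/6 = 4.8333

Step 2 — sample variances and covariances s[i,j] = (1/(n-1)) · Σ_k (x_{k,i} - mean_i) · (x_{k,j} - mean_j), with n-1 = 5:
  s[A,A] = ((-1.5)·(-1.5) + (1.5)·(1.5) + (-1.5)·(-1.5) + (0.5)·(0.5) + (-0.5)·(-0.5) + (1.5)·(1.5)) / 5 = 9.5/5 = 1.9
  s[A,B] = ((-1.5)·(-0.8333) + (1.5)·(0.1667) + (-1.5)·(-1.8333) + (0.5)·(-0.8333) + (-0.5)·(0.1667) + (1.5)·(3.1667)) / 5 = 8.5/5 = 1.7
  s[B,B] = ((-0.8333)·(-0.8333) + (0.1667)·(0.1667) + (-1.8333)·(-1.8333) + (-0.8333)·(-0.8333) + (0.1667)·(0.1667) + (3.1667)·(3.1667)) / 5 = 14.8333/5 = 2.9667
  Sample standard deviations s_i = √(s[i,i]):
  s(A) = √(1.9) = 1.3784
  s(B) = √(2.9667) = 1.7224

Step 3 — r_{ij} = s_{ij} / (s_i · s_j):
  r[A,A] = 1 (diagonal).
  r[A,B] = 1.7 / (1.3784 · 1.7224) = 1.7 / 2.3742 = 0.716
  r[B,B] = 1 (diagonal).

R is symmetric with unit diagonal. Assembling:

R = [[1, 0.716],
 [0.716, 1]]


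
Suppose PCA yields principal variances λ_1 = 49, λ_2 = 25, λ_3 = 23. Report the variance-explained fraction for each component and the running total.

Step 1 — total variance = trace(Sigma) = Σ λ_i = 49 + 25 + 23 = 97.

Step 2 — fraction explained by component i = λ_i / Σ λ:
  PC1: 49/97 = 0.5052
  PC2: 25/97 = 0.2577
  PC3: 23/97 = 0.2371

Step 3 — cumulative fraction after k components = (λ_1 + ... + λ_k) / Σ λ:
  k = 1: 49/97 = 0.5052
  k = 2: (49 + 25)/97 = 74/97 = 0.7629
  k = 3: (49 + 25 + 23)/97 = 97/97 = 1

Summary (fraction, with percent):

explained: PC1 0.5052 (50.52%), PC2 0.2577 (25.77%), PC3 0.2371 (23.71%);  cumulative: 0.5052, 0.7629, 1


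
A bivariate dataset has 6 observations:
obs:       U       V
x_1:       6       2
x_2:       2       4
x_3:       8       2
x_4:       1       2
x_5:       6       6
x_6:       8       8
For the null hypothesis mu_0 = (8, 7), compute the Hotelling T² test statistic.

Step 1 — sample mean vector:
  mean(U) = (6 + 2 + 8 + 1 + 6 + 8) / 6 = 31/6 = 5.1667
  mean(V) = (2 + 4 + 2 + 2 + 6 + 8) / 6 = 24/6 = 4
  x̄ = (5.1667, 4),  deviation x̄ - mu_0 = (5.1667, 4) - (8, 7) = (-2.8333, -3).

Step 2 — sample covariance matrix, S[i,j] = (1/(n-1)) · Σ_k (x_{k,i} - mean_i) · (x_{k,j} - mean_j), divisor n-1 = 5:
  S[U,U] = ((0.8333)·(0.8333) + (-3.1667)·(-3.1667) + (2.8333)·(2.8333) + (-4.1667)·(-4.1667) + (0.8333)·(0.8333) + (2.8333)·(2.8333)) / 5 = 44.8333/5 = 8.9667
  S[U,V] = ((0.8333)·(-2) + (-3.1667)·(0) + (2.8333)·(-2) + (-4.1667)·(-2) + (0.8333)·(2) + (2.8333)·(4)) / 5 = 14/5 = 2.8
  S[V,V] = ((-2)·(-2) + (0)·(0) + (-2)·(-2) + (-2)·(-2) + (2)·(2) + (4)·(4)) / 5 = 32/5 = 6.4
  S = [[8.9667, 2.8],
 [2.8, 6.4]].

Step 3 — invert S. det(S) = 8.9667·6.4 - (2.8)² = 49.5467.
  S^{-1} = (1/det) · [[d, -b], [-b, a]] = [[0.1292, -0.0565],
 [-0.0565, 0.181]].

Step 4 — quadratic form (x̄ - mu_0)^T · S^{-1} · (x̄ - mu_0):
  S^{-1} · (x̄ - mu_0) = (-0.1964, -0.3828),
  (x̄ - mu_0)^T · [...] = (-2.8333)·(-0.1964) + (-3)·(-0.3828) = 1.705.

Step 5 — scale by n: T² = 6 · 1.705 = 10.2301.

T² ≈ 10.2301


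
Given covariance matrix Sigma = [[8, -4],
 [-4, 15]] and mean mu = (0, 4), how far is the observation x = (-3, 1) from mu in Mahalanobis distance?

Step 1 — centre the observation: (x - mu) = (-3, -3).

Step 2 — invert Sigma. det(Sigma) = 8·15 - (-4)² = 104.
  Sigma^{-1} = (1/det) · [[d, -b], [-b, a]] = [[0.1442, 0.0385],
 [0.0385, 0.0769]].

Step 3 — form the quadratic (x - mu)^T · Sigma^{-1} · (x - mu):
  Sigma^{-1} · (x - mu) = (-0.5481, -0.3462).
  (x - mu)^T · [Sigma^{-1} · (x - mu)] = (-3)·(-0.5481) + (-3)·(-0.3462) = 2.6827.

Step 4 — take square root: d = √(2.6827) ≈ 1.6379.

d(x, mu) = √(2.6827) ≈ 1.6379


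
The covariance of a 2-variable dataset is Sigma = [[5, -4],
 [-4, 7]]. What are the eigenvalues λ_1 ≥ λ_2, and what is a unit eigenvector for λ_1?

Step 1 — characteristic polynomial of 2×2 Sigma:
  det(Sigma - λI) = λ² - trace · λ + det = 0.
  trace = 5 + 7 = 12, det = 5·7 - (-4)² = 19.
Step 2 — discriminant:
  Δ = trace² - 4·det = 144 - 76 = 68.
Step 3 — eigenvalues:
  λ = (trace ± √Δ)/2 = (12 ± 8.2462)/2,
  λ_1 = 10.1231,  λ_2 = 1.8769.

Step 4 — unit eigenvector for λ_1: solve (Sigma - λ_1 I)v = 0. First row:
  (5 - 10.1231)·v_x + (-4)·v_y = 0, i.e. (-5.1231)·v_x + (-4)·v_y = 0,
  so v ∝ (b, λ_1 - a) = (-4, 5.1231); multiply by -1 so the first entry is positive: u = (4, -5.1231).
  ||u|| = √((4)² + (-5.1231)²) = √(42.2462) ≈ 6.4997,
  v_1 = u/||u|| ≈ (0.6154, -0.7882) (||v_1|| = 1).

λ_1 = 10.1231,  λ_2 = 1.8769;  v_1 ≈ (0.6154, -0.7882)


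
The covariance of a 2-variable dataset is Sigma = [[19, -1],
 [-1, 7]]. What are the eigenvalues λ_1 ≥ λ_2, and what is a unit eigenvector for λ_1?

Step 1 — characteristic polynomial of 2×2 Sigma:
  det(Sigma - λI) = λ² - trace · λ + det = 0.
  trace = 19 + 7 = 26, det = 19·7 - (-1)² = 132.
Step 2 — discriminant:
  Δ = trace² - 4·det = 676 - 528 = 148.
Step 3 — eigenvalues:
  λ = (trace ± √Δ)/2 = (26 ± 12.1655)/2,
  λ_1 = 19.0828,  λ_2 = 6.9172.

Step 4 — unit eigenvector for λ_1: solve (Sigma - λ_1 I)v = 0. First row:
  (19 - 19.0828)·v_x + (-1)·v_y = 0, i.e. (-0.0828)·v_x + (-1)·v_y = 0,
  so v ∝ (b, λ_1 - a) = (-1, 0.0828); multiply by -1 so the first entry is positive: u = (1, -0.0828).
  ||u|| = √((1)² + (-0.0828)²) = √(1.0068) ≈ 1.0034,
  v_1 = u/||u|| ≈ (0.9966, -0.0825) (||v_1|| = 1).

λ_1 = 19.0828,  λ_2 = 6.9172;  v_1 ≈ (0.9966, -0.0825)


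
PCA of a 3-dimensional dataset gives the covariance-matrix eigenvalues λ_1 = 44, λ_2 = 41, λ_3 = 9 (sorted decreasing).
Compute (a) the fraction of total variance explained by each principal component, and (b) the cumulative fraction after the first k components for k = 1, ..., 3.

Step 1 — total variance = trace(Sigma) = Σ λ_i = 44 + 41 + 9 = 94.

Step 2 — fraction explained by component i = λ_i / Σ λ:
  PC1: 44/94 = 0.4681
  PC2: 41/94 = 0.4362
  PC3: 9/94 = 0.0957

Step 3 — cumulative fraction after k components = (λ_1 + ... + λ_k) / Σ λ:
  k = 1: 44/94 = 0.4681
  k = 2: (44 + 41)/94 = 85/94 = 0.9043
  k = 3: (44 + 41 + 9)/94 = 94/94 = 1

Summary (fraction, with percent):

explained: PC1 0.4681 (46.81%), PC2 0.4362 (43.62%), PC3 0.0957 (9.57%);  cumulative: 0.4681, 0.9043, 1


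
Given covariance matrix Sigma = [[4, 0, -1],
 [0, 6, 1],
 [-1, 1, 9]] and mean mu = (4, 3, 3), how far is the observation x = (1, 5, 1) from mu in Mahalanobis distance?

Step 1 — centre the observation: (x - mu) = (-3, 2, -2).

Step 2 — invert Sigma (cofactor / det for 3×3, or solve directly):
  Sigma^{-1} = [[0.2573, -0.0049, 0.0291],
 [-0.0049, 0.1699, -0.0194],
 [0.0291, -0.0194, 0.1165]].

Step 3 — form the quadratic (x - mu)^T · Sigma^{-1} · (x - mu):
  Sigma^{-1} · (x - mu) = (-0.8398, 0.3932, -0.3592).
  (x - mu)^T · [Sigma^{-1} · (x - mu)] = (-3)·(-0.8398) + (2)·(0.3932) + (-2)·(-0.3592) = 4.0243.

Step 4 — take square root: d = √(4.0243) ≈ 2.0061.

d(x, mu) = √(4.0243) ≈ 2.0061


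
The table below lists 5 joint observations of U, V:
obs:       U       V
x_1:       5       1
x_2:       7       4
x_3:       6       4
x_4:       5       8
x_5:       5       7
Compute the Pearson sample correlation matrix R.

Step 1 — column means:
  mean(U) = (5 + 7 + 6 + 5 + 5) / 5 = 28/5 = 5.6
  mean(V) = (1 + 4 + 4 + 8 + 7) / 5 = 24/5 = 4.8

Step 2 — sample variances and covariances s[i,j] = (1/(n-1)) · Σ_k (x_{k,i} - mean_i) · (x_{k,j} - mean_j), with n-1 = 4:
  s[U,U] = ((-0.6)·(-0.6) + (1.4)·(1.4) + (0.4)·(0.4) + (-0.6)·(-0.6) + (-0.6)·(-0.6)) / 4 = 3.2/4 = 0.8
  s[U,V] = ((-0.6)·(-3.8) + (1.4)·(-0.8) + (0.4)·(-0.8) + (-0.6)·(3.2) + (-0.6)·(2.2)) / 4 = -2.4/4 = -0.6
  s[V,V] = ((-3.8)·(-3.8) + (-0.8)·(-0.8) + (-0.8)·(-0.8) + (3.2)·(3.2) + (2.2)·(2.2)) / 4 = 30.8/4 = 7.7
  Sample standard deviations s_i = √(s[i,i]):
  s(U) = √(0.8) = 0.8944
  s(V) = √(7.7) = 2.7749

Step 3 — r_{ij} = s_{ij} / (s_i · s_j):
  r[U,U] = 1 (diagonal).
  r[U,V] = -0.6 / (0.8944 · 2.7749) = -0.6 / 2.4819 = -0.2417
  r[V,V] = 1 (diagonal).

R is symmetric with unit diagonal. Assembling:

R = [[1, -0.2417],
 [-0.2417, 1]]


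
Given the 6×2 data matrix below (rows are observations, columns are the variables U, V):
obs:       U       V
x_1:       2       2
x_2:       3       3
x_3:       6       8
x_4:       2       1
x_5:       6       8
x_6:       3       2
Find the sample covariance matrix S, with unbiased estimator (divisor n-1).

Step 1 — column means:
  mean(U) = (2 + 3 + 6 + 2 + 6 + 3) / 6 = 22/6 = 3.6667
  mean(V) = (2 + 3 + 8 + 1 + 8 + 2) / 6 = 24/6 = 4

Step 2 — sample covariance S[i,j] = (1/(n-1)) · Σ_k (x_{k,i} - mean_i) · (x_{k,j} - mean_j), with n-1 = 5.
  S[U,U] = ((-1.6667)·(-1.6667) + (-0.6667)·(-0.6667) + (2.3333)·(2.3333) + (-1.6667)·(-1.6667) + (2.3333)·(2.3333) + (-0.6667)·(-0.6667)) / 5 = 17.3333/5 = 3.4667
  S[U,V] = ((-1.6667)·(-2) + (-0.6667)·(-1) + (2.3333)·(4) + (-1.6667)·(-3) + (2.3333)·(4) + (-0.6667)·(-2)) / 5 = 29/5 = 5.8
  S[V,V] = ((-2)·(-2) + (-1)·(-1) + (4)·(4) + (-3)·(-3) + (4)·(4) + (-2)·(-2)) / 5 = 50/5 = 10

S is symmetric (S[j,i] = S[i,j]). Assembling:

S = [[3.4667, 5.8],
 [5.8, 10]]


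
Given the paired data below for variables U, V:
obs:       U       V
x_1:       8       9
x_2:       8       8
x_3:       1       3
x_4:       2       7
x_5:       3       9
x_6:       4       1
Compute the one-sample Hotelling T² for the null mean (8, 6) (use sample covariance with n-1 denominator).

Step 1 — sample mean vector:
  mean(U) = (8 + 8 + 1 + 2 + 3 + 4) / 6 = 26/6 = 4.3333
  mean(V) = (9 + 8 + 3 + 7 + 9 + 1) / 6 = 37/6 = 6.1667
  x̄ = (4.3333, 6.1667),  deviation x̄ - mu_0 = (4.3333, 6.1667) - (8, 6) = (-3.6667, 0.1667).

Step 2 — sample covariance matrix, S[i,j] = (1/(n-1)) · Σ_k (x_{k,i} - mean_i) · (x_{k,j} - mean_j), divisor n-1 = 5:
  S[U,U] = ((3.6667)·(3.6667) + (3.6667)·(3.6667) + (-3.3333)·(-3.3333) + (-2.3333)·(-2.3333) + (-1.3333)·(-1.3333) + (-0.3333)·(-0.3333)) / 5 = 45.3333/5 = 9.0667
  S[U,V] = ((3.6667)·(2.8333) + (3.6667)·(1.8333) + (-3.3333)·(-3.1667) + (-2.3333)·(0.8333) + (-1.3333)·(2.8333) + (-0.3333)·(-5.1667)) / 5 = 23.6667/5 = 4.7333
  S[V,V] = ((2.8333)·(2.8333) + (1.8333)·(1.8333) + (-3.1667)·(-3.1667) + (0.8333)·(0.8333) + (2.8333)·(2.8333) + (-5.1667)·(-5.1667)) / 5 = 56.8333/5 = 11.3667
  S = [[9.0667, 4.7333],
 [4.7333, 11.3667]].

Step 3 — invert S. det(S) = 9.0667·11.3667 - (4.7333)² = 80.6533.
  S^{-1} = (1/det) · [[d, -b], [-b, a]] = [[0.1409, -0.0587],
 [-0.0587, 0.1124]].

Step 4 — quadratic form (x̄ - mu_0)^T · S^{-1} · (x̄ - mu_0):
  S^{-1} · (x̄ - mu_0) = (-0.5265, 0.2339),
  (x̄ - mu_0)^T · [...] = (-3.6667)·(-0.5265) + (0.1667)·(0.2339) = 1.9696.

Step 5 — scale by n: T² = 6 · 1.9696 = 11.8177.

T² ≈ 11.8177


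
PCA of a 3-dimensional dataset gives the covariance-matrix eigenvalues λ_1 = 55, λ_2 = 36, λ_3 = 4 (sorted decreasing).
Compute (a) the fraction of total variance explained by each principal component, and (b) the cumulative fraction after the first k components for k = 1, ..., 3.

Step 1 — total variance = trace(Sigma) = Σ λ_i = 55 + 36 + 4 = 95.

Step 2 — fraction explained by component i = λ_i / Σ λ:
  PC1: 55/95 = 0.5789
  PC2: 36/95 = 0.3789
  PC3: 4/95 = 0.0421

Step 3 — cumulative fraction after k components = (λ_1 + ... + λ_k) / Σ λ:
  k = 1: 55/95 = 0.5789
  k = 2: (55 + 36)/95 = 91/95 = 0.9579
  k = 3: (55 + 36 + 4)/95 = 95/95 = 1

Summary (fraction, with percent):

explained: PC1 0.5789 (57.89%), PC2 0.3789 (37.89%), PC3 0.0421 (4.21%);  cumulative: 0.5789, 0.9579, 1


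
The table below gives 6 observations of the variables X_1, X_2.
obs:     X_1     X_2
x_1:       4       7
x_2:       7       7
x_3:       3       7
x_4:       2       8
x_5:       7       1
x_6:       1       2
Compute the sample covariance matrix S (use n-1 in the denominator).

Step 1 — column means:
  mean(X_1) = (4 + 7 + 3 + 2 + 7 + 1) / 6 = 24/6 = 4
  mean(X_2) = (7 + 7 + 7 + 8 + 1 + 2) / 6 = 32/6 = 5.3333

Step 2 — sample covariance S[i,j] = (1/(n-1)) · Σ_k (x_{k,i} - mean_i) · (x_{k,j} - mean_j), with n-1 = 5.
  S[X_1,X_1] = ((0)·(0) + (3)·(3) + (-1)·(-1) + (-2)·(-2) + (3)·(3) + (-3)·(-3)) / 5 = 32/5 = 6.4
  S[X_1,X_2] = ((0)·(1.6667) + (3)·(1.6667) + (-1)·(1.6667) + (-2)·(2.6667) + (3)·(-4.3333) + (-3)·(-3.3333)) / 5 = -5/5 = -1
  S[X_2,X_2] = ((1.6667)·(1.6667) + (1.6667)·(1.6667) + (1.6667)·(1.6667) + (2.6667)·(2.6667) + (-4.3333)·(-4.3333) + (-3.3333)·(-3.3333)) / 5 = 45.3333/5 = 9.0667

S is symmetric (S[j,i] = S[i,j]). Assembling:

S = [[6.4, -1],
 [-1, 9.0667]]


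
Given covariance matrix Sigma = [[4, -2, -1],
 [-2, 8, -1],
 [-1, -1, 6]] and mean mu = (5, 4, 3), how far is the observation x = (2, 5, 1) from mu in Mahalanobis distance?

Step 1 — centre the observation: (x - mu) = (-3, 1, -2).

Step 2 — invert Sigma (cofactor / det for 3×3, or solve directly):
  Sigma^{-1} = [[0.3092, 0.0855, 0.0658],
 [0.0855, 0.1513, 0.0395],
 [0.0658, 0.0395, 0.1842]].

Step 3 — form the quadratic (x - mu)^T · Sigma^{-1} · (x - mu):
  Sigma^{-1} · (x - mu) = (-0.9737, -0.1842, -0.5263).
  (x - mu)^T · [Sigma^{-1} · (x - mu)] = (-3)·(-0.9737) + (1)·(-0.1842) + (-2)·(-0.5263) = 3.7895.

Step 4 — take square root: d = √(3.7895) ≈ 1.9467.

d(x, mu) = √(3.7895) ≈ 1.9467


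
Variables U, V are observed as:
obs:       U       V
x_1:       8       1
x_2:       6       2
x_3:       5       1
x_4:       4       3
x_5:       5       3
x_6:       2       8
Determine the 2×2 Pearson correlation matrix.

Step 1 — column means:
  mean(U) = (8 + 6 + 5 + 4 + 5 + 2) / 6 = 30/6 = 5
  mean(V) = (1 + 2 + 1 + 3 + 3 + 8) / 6 = 18/6 = 3

Step 2 — sample variances and covariances s[i,j] = (1/(n-1)) · Σ_k (x_{k,i} - mean_i) · (x_{k,j} - mean_j), with n-1 = 5:
  s[U,U] = ((3)·(3) + (1)·(1) + (0)·(0) + (-1)·(-1) + (0)·(0) + (-3)·(-3)) / 5 = 20/5 = 4
  s[U,V] = ((3)·(-2) + (1)·(-1) + (0)·(-2) + (-1)·(0) + (0)·(0) + (-3)·(5)) / 5 = -22/5 = -4.4
  s[V,V] = ((-2)·(-2) + (-1)·(-1) + (-2)·(-2) + (0)·(0) + (0)·(0) + (5)·(5)) / 5 = 34/5 = 6.8
  Sample standard deviations s_i = √(s[i,i]):
  s(U) = √(4) = 2
  s(V) = √(6.8) = 2.6077

Step 3 — r_{ij} = s_{ij} / (s_i · s_j):
  r[U,U] = 1 (diagonal).
  r[U,V] = -4.4 / (2 · 2.6077) = -4.4 / 5.2154 = -0.8437
  r[V,V] = 1 (diagonal).

R is symmetric with unit diagonal. Assembling:

R = [[1, -0.8437],
 [-0.8437, 1]]


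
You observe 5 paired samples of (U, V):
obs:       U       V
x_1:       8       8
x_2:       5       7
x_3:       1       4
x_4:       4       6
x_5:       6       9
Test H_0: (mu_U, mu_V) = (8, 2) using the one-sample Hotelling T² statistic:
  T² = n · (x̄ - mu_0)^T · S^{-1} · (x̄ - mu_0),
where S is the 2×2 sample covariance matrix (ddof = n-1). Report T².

Step 1 — sample mean vector:
  mean(U) = (8 + 5 + 1 + 4 + 6) / 5 = 24/5 = 4.8
  mean(V) = (8 + 7 + 4 + 6 + 9) / 5 = 34/5 = 6.8
  x̄ = (4.8, 6.8),  deviation x̄ - mu_0 = (4.8, 6.8) - (8, 2) = (-3.2, 4.8).

Step 2 — sample covariance matrix, S[i,j] = (1/(n-1)) · Σ_k (x_{k,i} - mean_i) · (x_{k,j} - mean_j), divisor n-1 = 4:
  S[U,U] = ((3.2)·(3.2) + (0.2)·(0.2) + (-3.8)·(-3.8) + (-0.8)·(-0.8) + (1.2)·(1.2)) / 4 = 26.8/4 = 6.7
  S[U,V] = ((3.2)·(1.2) + (0.2)·(0.2) + (-3.8)·(-2.8) + (-0.8)·(-0.8) + (1.2)·(2.2)) / 4 = 17.8/4 = 4.45
  S[V,V] = ((1.2)·(1.2) + (0.2)·(0.2) + (-2.8)·(-2.8) + (-0.8)·(-0.8) + (2.2)·(2.2)) / 4 = 14.8/4 = 3.7
  S = [[6.7, 4.45],
 [4.45, 3.7]].

Step 3 — invert S. det(S) = 6.7·3.7 - (4.45)² = 4.9875.
  S^{-1} = (1/det) · [[d, -b], [-b, a]] = [[0.7419, -0.8922],
 [-0.8922, 1.3434]].

Step 4 — quadratic form (x̄ - mu_0)^T · S^{-1} · (x̄ - mu_0):
  S^{-1} · (x̄ - mu_0) = (-6.6566, 9.3033),
  (x̄ - mu_0)^T · [...] = (-3.2)·(-6.6566) + (4.8)·(9.3033) = 65.9569.

Step 5 — scale by n: T² = 5 · 65.9569 = 329.7845.

T² ≈ 329.7845


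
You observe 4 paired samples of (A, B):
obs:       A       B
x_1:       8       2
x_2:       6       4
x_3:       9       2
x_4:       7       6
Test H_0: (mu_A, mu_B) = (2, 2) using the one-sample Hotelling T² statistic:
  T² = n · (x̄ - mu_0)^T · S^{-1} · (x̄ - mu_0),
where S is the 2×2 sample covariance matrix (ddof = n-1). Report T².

Step 1 — sample mean vector:
  mean(A) = (8 + 6 + 9 + 7) / 4 = 30/4 = 7.5
  mean(B) = (2 + 4 + 2 + 6) / 4 = 14/4 = 3.5
  x̄ = (7.5, 3.5),  deviation x̄ - mu_0 = (7.5, 3.5) - (2, 2) = (5.5, 1.5).

Step 2 — sample covariance matrix, S[i,j] = (1/(n-1)) · Σ_k (x_{k,i} - mean_i) · (x_{k,j} - mean_j), divisor n-1 = 3:
  S[A,A] = ((0.5)·(0.5) + (-1.5)·(-1.5) + (1.5)·(1.5) + (-0.5)·(-0.5)) / 3 = 5/3 = 1.6667
  S[A,B] = ((0.5)·(-1.5) + (-1.5)·(0.5) + (1.5)·(-1.5) + (-0.5)·(2.5)) / 3 = -5/3 = -1.6667
  S[B,B] = ((-1.5)·(-1.5) + (0.5)·(0.5) + (-1.5)·(-1.5) + (2.5)·(2.5)) / 3 = 11/3 = 3.6667
  S = [[1.6667, -1.6667],
 [-1.6667, 3.6667]].

Step 3 — invert S. det(S) = 1.6667·3.6667 - (-1.6667)² = 3.3333.
  S^{-1} = (1/det) · [[d, -b], [-b, a]] = [[1.1, 0.5],
 [0.5, 0.5]].

Step 4 — quadratic form (x̄ - mu_0)^T · S^{-1} · (x̄ - mu_0):
  S^{-1} · (x̄ - mu_0) = (6.8, 3.5),
  (x̄ - mu_0)^T · [...] = (5.5)·(6.8) + (1.5)·(3.5) = 42.65.

Step 5 — scale by n: T² = 4 · 42.65 = 170.6.

T² ≈ 170.6


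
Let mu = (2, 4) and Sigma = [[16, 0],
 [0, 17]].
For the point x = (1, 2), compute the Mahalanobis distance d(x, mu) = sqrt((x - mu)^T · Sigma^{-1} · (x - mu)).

Step 1 — centre the observation: (x - mu) = (-1, -2).

Step 2 — invert Sigma. det(Sigma) = 16·17 - (0)² = 272.
  Sigma^{-1} = (1/det) · [[d, -b], [-b, a]] = [[0.0625, 0],
 [0, 0.0588]].

Step 3 — form the quadratic (x - mu)^T · Sigma^{-1} · (x - mu):
  Sigma^{-1} · (x - mu) = (-0.0625, -0.1176).
  (x - mu)^T · [Sigma^{-1} · (x - mu)] = (-1)·(-0.0625) + (-2)·(-0.1176) = 0.2978.

Step 4 — take square root: d = √(0.2978) ≈ 0.5457.

d(x, mu) = √(0.2978) ≈ 0.5457


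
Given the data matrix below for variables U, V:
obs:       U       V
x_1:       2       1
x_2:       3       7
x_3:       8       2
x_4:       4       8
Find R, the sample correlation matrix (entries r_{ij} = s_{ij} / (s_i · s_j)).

Step 1 — column means:
  mean(U) = (2 + 3 + 8 + 4) / 4 = 17/4 = 4.25
  mean(V) = (1 + 7 + 2 + 8) / 4 = 18/4 = 4.5

Step 2 — sample variances and covariances s[i,j] = (1/(n-1)) · Σ_k (x_{k,i} - mean_i) · (x_{k,j} - mean_j), with n-1 = 3:
  s[U,U] = ((-2.25)·(-2.25) + (-1.25)·(-1.25) + (3.75)·(3.75) + (-0.25)·(-0.25)) / 3 = 20.75/3 = 6.9167
  s[U,V] = ((-2.25)·(-3.5) + (-1.25)·(2.5) + (3.75)·(-2.5) + (-0.25)·(3.5)) / 3 = -5.5/3 = -1.8333
  s[V,V] = ((-3.5)·(-3.5) + (2.5)·(2.5) + (-2.5)·(-2.5) + (3.5)·(3.5)) / 3 = 37/3 = 12.3333
  Sample standard deviations s_i = √(s[i,i]):
  s(U) = √(6.9167) = 2.63
  s(V) = √(12.3333) = 3.5119

Step 3 — r_{ij} = s_{ij} / (s_i · s_j):
  r[U,U] = 1 (diagonal).
  r[U,V] = -1.8333 / (2.63 · 3.5119) = -1.8333 / 9.2361 = -0.1985
  r[V,V] = 1 (diagonal).

R is symmetric with unit diagonal. Assembling:

R = [[1, -0.1985],
 [-0.1985, 1]]


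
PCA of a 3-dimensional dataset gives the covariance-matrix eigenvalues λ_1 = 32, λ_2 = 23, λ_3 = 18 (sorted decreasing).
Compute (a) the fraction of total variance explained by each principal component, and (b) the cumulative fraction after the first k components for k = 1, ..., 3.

Step 1 — total variance = trace(Sigma) = Σ λ_i = 32 + 23 + 18 = 73.

Step 2 — fraction explained by component i = λ_i / Σ λ:
  PC1: 32/73 = 0.4384
  PC2: 23/73 = 0.3151
  PC3: 18/73 = 0.2466

Step 3 — cumulative fraction after k components = (λ_1 + ... + λ_k) / Σ λ:
  k = 1: 32/73 = 0.4384
  k = 2: (32 + 23)/73 = 55/73 = 0.7534
  k = 3: (32 + 23 + 18)/73 = 73/73 = 1

Summary (fraction, with percent):

explained: PC1 0.4384 (43.84%), PC2 0.3151 (31.51%), PC3 0.2466 (24.66%);  cumulative: 0.4384, 0.7534, 1


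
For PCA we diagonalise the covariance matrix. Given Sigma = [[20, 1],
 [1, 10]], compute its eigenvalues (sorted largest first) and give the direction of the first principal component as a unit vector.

Step 1 — characteristic polynomial of 2×2 Sigma:
  det(Sigma - λI) = λ² - trace · λ + det = 0.
  trace = 20 + 10 = 30, det = 20·10 - (1)² = 199.
Step 2 — discriminant:
  Δ = trace² - 4·det = 900 - 796 = 104.
Step 3 — eigenvalues:
  λ = (trace ± √Δ)/2 = (30 ± 10.198)/2,
  λ_1 = 20.099,  λ_2 = 9.901.

Step 4 — unit eigenvector for λ_1: solve (Sigma - λ_1 I)v = 0. First row:
  (20 - 20.099)·v_x + (1)·v_y = 0, i.e. (-0.099)·v_x + (1)·v_y = 0,
  so v ∝ (b, λ_1 - a) = (1, 0.099) = u.
  ||u|| = √((1)² + (0.099)²) = √(1.0098) ≈ 1.0049,
  v_1 = u/||u|| ≈ (0.9951, 0.0985) (||v_1|| = 1).

λ_1 = 20.099,  λ_2 = 9.901;  v_1 ≈ (0.9951, 0.0985)


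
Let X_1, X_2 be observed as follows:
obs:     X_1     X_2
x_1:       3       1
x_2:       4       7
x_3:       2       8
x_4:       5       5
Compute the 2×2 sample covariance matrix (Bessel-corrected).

Step 1 — column means:
  mean(X_1) = (3 + 4 + 2 + 5) / 4 = 14/4 = 3.5
  mean(X_2) = (1 + 7 + 8 + 5) / 4 = 21/4 = 5.25

Step 2 — sample covariance S[i,j] = (1/(n-1)) · Σ_k (x_{k,i} - mean_i) · (x_{k,j} - mean_j), with n-1 = 3.
  S[X_1,X_1] = ((-0.5)·(-0.5) + (0.5)·(0.5) + (-1.5)·(-1.5) + (1.5)·(1.5)) / 3 = 5/3 = 1.6667
  S[X_1,X_2] = ((-0.5)·(-4.25) + (0.5)·(1.75) + (-1.5)·(2.75) + (1.5)·(-0.25)) / 3 = -1.5/3 = -0.5
  S[X_2,X_2] = ((-4.25)·(-4.25) + (1.75)·(1.75) + (2.75)·(2.75) + (-0.25)·(-0.25)) / 3 = 28.75/3 = 9.5833

S is symmetric (S[j,i] = S[i,j]). Assembling:

S = [[1.6667, -0.5],
 [-0.5, 9.5833]]


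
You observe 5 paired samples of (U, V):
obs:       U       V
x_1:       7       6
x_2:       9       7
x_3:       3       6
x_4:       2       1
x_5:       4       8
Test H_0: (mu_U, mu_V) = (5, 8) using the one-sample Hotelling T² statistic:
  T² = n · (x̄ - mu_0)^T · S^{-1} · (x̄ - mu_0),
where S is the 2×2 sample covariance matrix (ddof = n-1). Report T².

Step 1 — sample mean vector:
  mean(U) = (7 + 9 + 3 + 2 + 4) / 5 = 25/5 = 5
  mean(V) = (6 + 7 + 6 + 1 + 8) / 5 = 28/5 = 5.6
  x̄ = (5, 5.6),  deviation x̄ - mu_0 = (5, 5.6) - (5, 8) = (0, -2.4).

Step 2 — sample covariance matrix, S[i,j] = (1/(n-1)) · Σ_k (x_{k,i} - mean_i) · (x_{k,j} - mean_j), divisor n-1 = 4:
  S[U,U] = ((2)·(2) + (4)·(4) + (-2)·(-2) + (-3)·(-3) + (-1)·(-1)) / 4 = 34/4 = 8.5
  S[U,V] = ((2)·(0.4) + (4)·(1.4) + (-2)·(0.4) + (-3)·(-4.6) + (-1)·(2.4)) / 4 = 17/4 = 4.25
  S[V,V] = ((0.4)·(0.4) + (1.4)·(1.4) + (0.4)·(0.4) + (-4.6)·(-4.6) + (2.4)·(2.4)) / 4 = 29.2/4 = 7.3
  S = [[8.5, 4.25],
 [4.25, 7.3]].

Step 3 — invert S. det(S) = 8.5·7.3 - (4.25)² = 43.9875.
  S^{-1} = (1/det) · [[d, -b], [-b, a]] = [[0.166, -0.0966],
 [-0.0966, 0.1932]].

Step 4 — quadratic form (x̄ - mu_0)^T · S^{-1} · (x̄ - mu_0):
  S^{-1} · (x̄ - mu_0) = (0.2319, -0.4638),
  (x̄ - mu_0)^T · [...] = (0)·(0.2319) + (-2.4)·(-0.4638) = 1.113.

Step 5 — scale by n: T² = 5 · 1.113 = 5.5652.

T² ≈ 5.5652


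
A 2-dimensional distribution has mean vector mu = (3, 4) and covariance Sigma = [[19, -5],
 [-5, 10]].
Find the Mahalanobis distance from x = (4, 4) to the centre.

Step 1 — centre the observation: (x - mu) = (1, 0).

Step 2 — invert Sigma. det(Sigma) = 19·10 - (-5)² = 165.
  Sigma^{-1} = (1/det) · [[d, -b], [-b, a]] = [[0.0606, 0.0303],
 [0.0303, 0.1152]].

Step 3 — form the quadratic (x - mu)^T · Sigma^{-1} · (x - mu):
  Sigma^{-1} · (x - mu) = (0.0606, 0.0303).
  (x - mu)^T · [Sigma^{-1} · (x - mu)] = (1)·(0.0606) + (0)·(0.0303) = 0.0606.

Step 4 — take square root: d = √(0.0606) ≈ 0.2462.

d(x, mu) = √(0.0606) ≈ 0.2462


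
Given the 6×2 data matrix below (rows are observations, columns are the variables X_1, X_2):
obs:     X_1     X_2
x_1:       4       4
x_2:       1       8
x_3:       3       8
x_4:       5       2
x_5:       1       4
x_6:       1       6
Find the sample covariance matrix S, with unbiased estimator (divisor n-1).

Step 1 — column means:
  mean(X_1) = (4 + 1 + 3 + 5 + 1 + 1) / 6 = 15/6 = 2.5
  mean(X_2) = (4 + 8 + 8 + 2 + 4 + 6) / 6 = 32/6 = 5.3333

Step 2 — sample covariance S[i,j] = (1/(n-1)) · Σ_k (x_{k,i} - mean_i) · (x_{k,j} - mean_j), with n-1 = 5.
  S[X_1,X_1] = ((1.5)·(1.5) + (-1.5)·(-1.5) + (0.5)·(0.5) + (2.5)·(2.5) + (-1.5)·(-1.5) + (-1.5)·(-1.5)) / 5 = 15.5/5 = 3.1
  S[X_1,X_2] = ((1.5)·(-1.3333) + (-1.5)·(2.6667) + (0.5)·(2.6667) + (2.5)·(-3.3333) + (-1.5)·(-1.3333) + (-1.5)·(0.6667)) / 5 = -12/5 = -2.4
  S[X_2,X_2] = ((-1.3333)·(-1.3333) + (2.6667)·(2.6667) + (2.6667)·(2.6667) + (-3.3333)·(-3.3333) + (-1.3333)·(-1.3333) + (0.6667)·(0.6667)) / 5 = 29.3333/5 = 5.8667

S is symmetric (S[j,i] = S[i,j]). Assembling:

S = [[3.1, -2.4],
 [-2.4, 5.8667]]


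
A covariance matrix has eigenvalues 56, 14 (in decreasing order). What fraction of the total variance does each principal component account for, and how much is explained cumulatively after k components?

Step 1 — total variance = trace(Sigma) = Σ λ_i = 56 + 14 = 70.

Step 2 — fraction explained by component i = λ_i / Σ λ:
  PC1: 56/70 = 0.8
  PC2: 14/70 = 0.2

Step 3 — cumulative fraction after k components = (λ_1 + ... + λ_k) / Σ λ:
  k = 1: 56/70 = 0.8
  k = 2: (56 + 14)/70 = 70/70 = 1

Summary (fraction, with percent):

explained: PC1 0.8 (80%), PC2 0.2 (20%);  cumulative: 0.8, 1


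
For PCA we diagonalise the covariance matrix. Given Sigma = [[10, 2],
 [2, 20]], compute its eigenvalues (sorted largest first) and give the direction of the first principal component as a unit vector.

Step 1 — characteristic polynomial of 2×2 Sigma:
  det(Sigma - λI) = λ² - trace · λ + det = 0.
  trace = 10 + 20 = 30, det = 10·20 - (2)² = 196.
Step 2 — discriminant:
  Δ = trace² - 4·det = 900 - 784 = 116.
Step 3 — eigenvalues:
  λ = (trace ± √Δ)/2 = (30 ± 10.7703)/2,
  λ_1 = 20.3852,  λ_2 = 9.6148.

Step 4 — unit eigenvector for λ_1: solve (Sigma - λ_1 I)v = 0. First row:
  (10 - 20.3852)·v_x + (2)·v_y = 0, i.e. (-10.3852)·v_x + (2)·v_y = 0,
  so v ∝ (b, λ_1 - a) = (2, 10.3852) = u.
  ||u|| = √((2)² + (10.3852)²) = √(111.8516) ≈ 10.576,
  v_1 = u/||u|| ≈ (0.1891, 0.982) (||v_1|| = 1).

λ_1 = 20.3852,  λ_2 = 9.6148;  v_1 ≈ (0.1891, 0.982)


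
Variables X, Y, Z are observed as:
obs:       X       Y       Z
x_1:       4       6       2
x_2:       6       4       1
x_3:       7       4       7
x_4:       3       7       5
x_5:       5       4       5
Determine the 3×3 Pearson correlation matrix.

Step 1 — column means:
  mean(X) = (4 + 6 + 7 + 3 + 5) / 5 = 25/5 = 5
  mean(Y) = (6 + 4 + 4 + 7 + 4) / 5 = 25/5 = 5
  mean(Z) = (2 + 1 + 7 + 5 + 5) / 5 = 20/5 = 4

Step 2 — sample variances and covariances s[i,j] = (1/(n-1)) · Σ_k (x_{k,i} - mean_i) · (x_{k,j} - mean_j), with n-1 = 4:
  s[X,X] = ((-1)·(-1) + (1)·(1) + (2)·(2) + (-2)·(-2) + (0)·(0)) / 4 = 10/4 = 2.5
  s[X,Y] = ((-1)·(1) + (1)·(-1) + (2)·(-1) + (-2)·(2) + (0)·(-1)) / 4 = -8/4 = -2
  s[X,Z] = ((-1)·(-2) + (1)·(-3) + (2)·(3) + (-2)·(1) + (0)·(1)) / 4 = 3/4 = 0.75
  s[Y,Y] = ((1)·(1) + (-1)·(-1) + (-1)·(-1) + (2)·(2) + (-1)·(-1)) / 4 = 8/4 = 2
  s[Y,Z] = ((1)·(-2) + (-1)·(-3) + (-1)·(3) + (2)·(1) + (-1)·(1)) / 4 = -1/4 = -0.25
  s[Z,Z] = ((-2)·(-2) + (-3)·(-3) + (3)·(3) + (1)·(1) + (1)·(1)) / 4 = 24/4 = 6
  Sample standard deviations s_i = √(s[i,i]):
  s(X) = √(2.5) = 1.5811
  s(Y) = √(2) = 1.4142
  s(Z) = √(6) = 2.4495

Step 3 — r_{ij} = s_{ij} / (s_i · s_j):
  r[X,X] = 1 (diagonal).
  r[X,Y] = -2 / (1.5811 · 1.4142) = -2 / 2.2361 = -0.8944
  r[X,Z] = 0.75 / (1.5811 · 2.4495) = 0.75 / 3.873 = 0.1936
  r[Y,Y] = 1 (diagonal).
  r[Y,Z] = -0.25 / (1.4142 · 2.4495) = -0.25 / 3.4641 = -0.0722
  r[Z,Z] = 1 (diagonal).

R is symmetric with unit diagonal. Assembling:

R = [[1, -0.8944, 0.1936],
 [-0.8944, 1, -0.0722],
 [0.1936, -0.0722, 1]]
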